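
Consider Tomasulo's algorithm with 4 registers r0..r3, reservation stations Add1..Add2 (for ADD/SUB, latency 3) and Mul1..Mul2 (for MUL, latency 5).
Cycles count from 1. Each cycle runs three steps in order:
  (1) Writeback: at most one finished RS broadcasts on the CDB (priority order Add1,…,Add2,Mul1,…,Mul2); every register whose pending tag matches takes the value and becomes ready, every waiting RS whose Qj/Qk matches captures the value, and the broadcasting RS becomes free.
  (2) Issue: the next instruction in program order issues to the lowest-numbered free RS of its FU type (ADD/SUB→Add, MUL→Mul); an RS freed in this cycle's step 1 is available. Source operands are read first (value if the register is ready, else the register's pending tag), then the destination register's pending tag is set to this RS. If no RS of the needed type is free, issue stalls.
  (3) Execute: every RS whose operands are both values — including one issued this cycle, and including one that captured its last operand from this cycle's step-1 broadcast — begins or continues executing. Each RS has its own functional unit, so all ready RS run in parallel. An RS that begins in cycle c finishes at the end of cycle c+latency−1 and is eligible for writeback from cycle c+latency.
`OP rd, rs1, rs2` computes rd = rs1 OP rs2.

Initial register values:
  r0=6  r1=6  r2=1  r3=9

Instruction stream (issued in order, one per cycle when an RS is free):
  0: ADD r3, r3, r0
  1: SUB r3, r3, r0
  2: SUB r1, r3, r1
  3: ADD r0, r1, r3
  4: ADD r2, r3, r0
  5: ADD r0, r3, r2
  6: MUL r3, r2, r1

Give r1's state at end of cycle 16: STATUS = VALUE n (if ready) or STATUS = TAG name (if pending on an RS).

STATUS = VALUE 3

c1: issue ADD r3<-Add1 | r0:6,r1:6,r2:1,r3:Add1
c2: issue SUB r3<-Add2 | r0:6,r1:6,r2:1,r3:Add2
c3: stall | r0:6,r1:6,r2:1,r3:Add2
c4: CDB Add1=15; issue SUB r1<-Add1 | r0:6,r1:Add1,r2:1,r3:Add2
c5: stall | r0:6,r1:Add1,r2:1,r3:Add2
c6: stall | r0:6,r1:Add1,r2:1,r3:Add2
c7: CDB Add2=9; issue ADD r0<-Add2 | r0:Add2,r1:Add1,r2:1,r3:9
c8: stall | r0:Add2,r1:Add1,r2:1,r3:9
c9: stall | r0:Add2,r1:Add1,r2:1,r3:9
c10: CDB Add1=3; issue ADD r2<-Add1 | r0:Add2,r1:3,r2:Add1,r3:9
c11: stall | r0:Add2,r1:3,r2:Add1,r3:9
c12: stall | r0:Add2,r1:3,r2:Add1,r3:9
c13: CDB Add2=12; issue ADD r0<-Add2 | r0:Add2,r1:3,r2:Add1,r3:9
c14: issue MUL r3<-Mul1 | r0:Add2,r1:3,r2:Add1,r3:Mul1
c15: - | r0:Add2,r1:3,r2:Add1,r3:Mul1
c16: CDB Add1=21 | r0:Add2,r1:3,r2:21,r3:Mul1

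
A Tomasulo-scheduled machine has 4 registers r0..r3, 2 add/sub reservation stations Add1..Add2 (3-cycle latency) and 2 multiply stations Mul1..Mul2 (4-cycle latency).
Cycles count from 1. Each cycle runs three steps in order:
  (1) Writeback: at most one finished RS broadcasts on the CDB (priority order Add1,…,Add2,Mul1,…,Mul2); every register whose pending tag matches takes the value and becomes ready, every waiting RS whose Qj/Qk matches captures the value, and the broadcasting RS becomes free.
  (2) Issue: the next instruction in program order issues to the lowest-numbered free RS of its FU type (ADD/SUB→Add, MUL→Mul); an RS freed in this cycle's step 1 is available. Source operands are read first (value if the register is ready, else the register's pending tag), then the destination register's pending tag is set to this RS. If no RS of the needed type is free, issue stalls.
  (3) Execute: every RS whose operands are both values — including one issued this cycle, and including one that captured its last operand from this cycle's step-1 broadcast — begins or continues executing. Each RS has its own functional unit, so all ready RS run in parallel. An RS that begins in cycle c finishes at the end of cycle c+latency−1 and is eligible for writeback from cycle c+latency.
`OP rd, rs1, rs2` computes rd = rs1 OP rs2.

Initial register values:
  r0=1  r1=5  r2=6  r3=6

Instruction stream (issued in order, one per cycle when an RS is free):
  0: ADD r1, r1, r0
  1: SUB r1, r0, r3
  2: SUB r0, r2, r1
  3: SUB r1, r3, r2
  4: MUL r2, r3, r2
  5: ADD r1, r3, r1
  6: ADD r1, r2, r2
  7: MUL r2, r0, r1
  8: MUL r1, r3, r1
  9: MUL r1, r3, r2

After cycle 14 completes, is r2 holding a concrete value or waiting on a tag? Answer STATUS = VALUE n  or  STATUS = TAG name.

c1: issue ADD r1<-Add1 | r0:1,r1:Add1,r2:6,r3:6
c2: issue SUB r1<-Add2 | r0:1,r1:Add2,r2:6,r3:6
c3: stall | r0:1,r1:Add2,r2:6,r3:6
c4: CDB Add1=6; issue SUB r0<-Add1 | r0:Add1,r1:Add2,r2:6,r3:6
c5: CDB Add2=-5; issue SUB r1<-Add2 | r0:Add1,r1:Add2,r2:6,r3:6
c6: issue MUL r2<-Mul1 | r0:Add1,r1:Add2,r2:Mul1,r3:6
c7: stall | r0:Add1,r1:Add2,r2:Mul1,r3:6
c8: CDB Add1=11; issue ADD r1<-Add1 | r0:11,r1:Add1,r2:Mul1,r3:6
c9: CDB Add2=0; issue ADD r1<-Add2 | r0:11,r1:Add2,r2:Mul1,r3:6
c10: CDB Mul1=36; issue MUL r2<-Mul1 | r0:11,r1:Add2,r2:Mul1,r3:6
c11: issue MUL r1<-Mul2 | r0:11,r1:Mul2,r2:Mul1,r3:6
c12: CDB Add1=6; stall | r0:11,r1:Mul2,r2:Mul1,r3:6
c13: CDB Add2=72; stall | r0:11,r1:Mul2,r2:Mul1,r3:6
c14: stall | r0:11,r1:Mul2,r2:Mul1,r3:6

STATUS = TAG Mul1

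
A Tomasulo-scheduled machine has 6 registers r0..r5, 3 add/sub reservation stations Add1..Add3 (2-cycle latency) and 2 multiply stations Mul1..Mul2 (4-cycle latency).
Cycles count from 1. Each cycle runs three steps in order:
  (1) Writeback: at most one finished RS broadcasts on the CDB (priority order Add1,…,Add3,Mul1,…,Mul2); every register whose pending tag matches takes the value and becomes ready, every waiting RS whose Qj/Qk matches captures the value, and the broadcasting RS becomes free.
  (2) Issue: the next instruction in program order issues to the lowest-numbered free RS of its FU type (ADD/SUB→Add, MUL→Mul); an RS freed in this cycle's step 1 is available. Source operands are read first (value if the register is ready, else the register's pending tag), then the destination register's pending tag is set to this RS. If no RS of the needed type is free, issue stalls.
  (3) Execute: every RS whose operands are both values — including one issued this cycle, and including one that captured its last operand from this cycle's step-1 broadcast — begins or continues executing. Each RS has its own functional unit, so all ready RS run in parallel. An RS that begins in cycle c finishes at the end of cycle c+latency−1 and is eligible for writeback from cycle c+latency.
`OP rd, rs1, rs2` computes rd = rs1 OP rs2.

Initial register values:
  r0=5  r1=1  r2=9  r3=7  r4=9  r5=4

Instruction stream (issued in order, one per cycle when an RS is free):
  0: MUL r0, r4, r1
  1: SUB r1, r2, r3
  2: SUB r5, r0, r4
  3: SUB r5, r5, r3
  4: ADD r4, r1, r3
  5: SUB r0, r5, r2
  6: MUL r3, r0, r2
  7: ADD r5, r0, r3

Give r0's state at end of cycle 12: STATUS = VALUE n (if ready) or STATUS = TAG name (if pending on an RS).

STATUS = VALUE -16

c1: issue MUL r0<-Mul1 | r0:Mul1,r1:1,r2:9,r3:7,r4:9,r5:4
c2: issue SUB r1<-Add1 | r0:Mul1,r1:Add1,r2:9,r3:7,r4:9,r5:4
c3: issue SUB r5<-Add2 | r0:Mul1,r1:Add1,r2:9,r3:7,r4:9,r5:Add2
c4: CDB Add1=2; issue SUB r5<-Add1 | r0:Mul1,r1:2,r2:9,r3:7,r4:9,r5:Add1
c5: CDB Mul1=9; issue ADD r4<-Add3 | r0:9,r1:2,r2:9,r3:7,r4:Add3,r5:Add1
c6: stall | r0:9,r1:2,r2:9,r3:7,r4:Add3,r5:Add1
c7: CDB Add2=0; issue SUB r0<-Add2 | r0:Add2,r1:2,r2:9,r3:7,r4:Add3,r5:Add1
c8: CDB Add3=9; issue MUL r3<-Mul1 | r0:Add2,r1:2,r2:9,r3:Mul1,r4:9,r5:Add1
c9: CDB Add1=-7; issue ADD r5<-Add1 | r0:Add2,r1:2,r2:9,r3:Mul1,r4:9,r5:Add1
c10: - | r0:Add2,r1:2,r2:9,r3:Mul1,r4:9,r5:Add1
c11: CDB Add2=-16 | r0:-16,r1:2,r2:9,r3:Mul1,r4:9,r5:Add1
c12: - | r0:-16,r1:2,r2:9,r3:Mul1,r4:9,r5:Add1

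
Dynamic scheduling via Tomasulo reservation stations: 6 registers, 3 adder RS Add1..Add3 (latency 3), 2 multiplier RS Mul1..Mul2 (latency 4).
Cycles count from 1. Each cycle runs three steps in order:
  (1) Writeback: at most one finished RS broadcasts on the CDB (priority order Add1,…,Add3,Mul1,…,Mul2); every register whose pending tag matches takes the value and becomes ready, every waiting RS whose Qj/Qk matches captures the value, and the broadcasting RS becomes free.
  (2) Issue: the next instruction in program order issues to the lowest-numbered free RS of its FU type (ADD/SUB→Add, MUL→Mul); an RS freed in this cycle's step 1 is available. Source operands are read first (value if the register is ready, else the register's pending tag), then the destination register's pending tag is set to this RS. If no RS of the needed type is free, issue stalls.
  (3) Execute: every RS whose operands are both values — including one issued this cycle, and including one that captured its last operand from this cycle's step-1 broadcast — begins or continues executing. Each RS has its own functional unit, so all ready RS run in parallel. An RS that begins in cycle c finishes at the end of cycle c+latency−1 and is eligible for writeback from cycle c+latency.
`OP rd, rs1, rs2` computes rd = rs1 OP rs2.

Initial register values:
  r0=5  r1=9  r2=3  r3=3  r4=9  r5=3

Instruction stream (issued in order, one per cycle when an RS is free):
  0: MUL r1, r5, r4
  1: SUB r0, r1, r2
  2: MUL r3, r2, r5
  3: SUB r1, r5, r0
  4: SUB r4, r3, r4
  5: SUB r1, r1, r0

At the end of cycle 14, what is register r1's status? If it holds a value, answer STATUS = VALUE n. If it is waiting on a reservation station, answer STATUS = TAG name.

STATUS = VALUE -45

  c1: issue MUL r1<-Mul1  regs: r0:5,r1:Mul1,r2:3,r3:3,r4:9,r5:3
  c2: issue SUB r0<-Add1  regs: r0:Add1,r1:Mul1,r2:3,r3:3,r4:9,r5:3
  c3: issue MUL r3<-Mul2  regs: r0:Add1,r1:Mul1,r2:3,r3:Mul2,r4:9,r5:3
  c4: issue SUB r1<-Add2  regs: r0:Add1,r1:Add2,r2:3,r3:Mul2,r4:9,r5:3
  c5: CDB Mul1=27; issue SUB r4<-Add3  regs: r0:Add1,r1:Add2,r2:3,r3:Mul2,r4:Add3,r5:3
  c6: stall  regs: r0:Add1,r1:Add2,r2:3,r3:Mul2,r4:Add3,r5:3
  c7: CDB Mul2=9; stall  regs: r0:Add1,r1:Add2,r2:3,r3:9,r4:Add3,r5:3
  c8: CDB Add1=24; issue SUB r1<-Add1  regs: r0:24,r1:Add1,r2:3,r3:9,r4:Add3,r5:3
  c9: -  regs: r0:24,r1:Add1,r2:3,r3:9,r4:Add3,r5:3
  c10: CDB Add3=0  regs: r0:24,r1:Add1,r2:3,r3:9,r4:0,r5:3
  c11: CDB Add2=-21  regs: r0:24,r1:Add1,r2:3,r3:9,r4:0,r5:3
  c12: -  regs: r0:24,r1:Add1,r2:3,r3:9,r4:0,r5:3
  c13: -  regs: r0:24,r1:Add1,r2:3,r3:9,r4:0,r5:3
  c14: CDB Add1=-45  regs: r0:24,r1:-45,r2:3,r3:9,r4:0,r5:3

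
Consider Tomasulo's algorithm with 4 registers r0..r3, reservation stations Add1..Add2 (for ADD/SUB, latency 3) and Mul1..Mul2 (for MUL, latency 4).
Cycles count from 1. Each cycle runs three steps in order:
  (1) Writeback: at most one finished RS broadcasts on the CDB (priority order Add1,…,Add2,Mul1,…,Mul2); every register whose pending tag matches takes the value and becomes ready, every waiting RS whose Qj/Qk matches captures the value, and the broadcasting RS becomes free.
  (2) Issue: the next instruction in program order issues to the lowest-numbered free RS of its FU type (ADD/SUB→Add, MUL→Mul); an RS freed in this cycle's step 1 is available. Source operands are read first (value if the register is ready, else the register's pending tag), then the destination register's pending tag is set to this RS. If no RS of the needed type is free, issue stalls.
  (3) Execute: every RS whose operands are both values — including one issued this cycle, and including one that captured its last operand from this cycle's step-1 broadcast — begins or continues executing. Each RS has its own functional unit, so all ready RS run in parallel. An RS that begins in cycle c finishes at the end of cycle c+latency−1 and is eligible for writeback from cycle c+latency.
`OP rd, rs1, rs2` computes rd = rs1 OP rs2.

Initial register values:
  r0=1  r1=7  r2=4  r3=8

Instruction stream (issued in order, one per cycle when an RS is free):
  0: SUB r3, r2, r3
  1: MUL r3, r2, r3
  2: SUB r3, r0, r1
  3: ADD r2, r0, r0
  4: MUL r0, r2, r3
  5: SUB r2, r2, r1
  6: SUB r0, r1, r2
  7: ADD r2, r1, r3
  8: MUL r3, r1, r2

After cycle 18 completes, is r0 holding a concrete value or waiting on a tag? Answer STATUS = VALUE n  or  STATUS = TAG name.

c1: issue SUB r3<-Add1 | r0:1,r1:7,r2:4,r3:Add1
c2: issue MUL r3<-Mul1 | r0:1,r1:7,r2:4,r3:Mul1
c3: issue SUB r3<-Add2 | r0:1,r1:7,r2:4,r3:Add2
c4: CDB Add1=-4; issue ADD r2<-Add1 | r0:1,r1:7,r2:Add1,r3:Add2
c5: issue MUL r0<-Mul2 | r0:Mul2,r1:7,r2:Add1,r3:Add2
c6: CDB Add2=-6; issue SUB r2<-Add2 | r0:Mul2,r1:7,r2:Add2,r3:-6
c7: CDB Add1=2; issue SUB r0<-Add1 | r0:Add1,r1:7,r2:Add2,r3:-6
c8: CDB Mul1=-16; stall | r0:Add1,r1:7,r2:Add2,r3:-6
c9: stall | r0:Add1,r1:7,r2:Add2,r3:-6
c10: CDB Add2=-5; issue ADD r2<-Add2 | r0:Add1,r1:7,r2:Add2,r3:-6
c11: CDB Mul2=-12; issue MUL r3<-Mul1 | r0:Add1,r1:7,r2:Add2,r3:Mul1
c12: - | r0:Add1,r1:7,r2:Add2,r3:Mul1
c13: CDB Add1=12 | r0:12,r1:7,r2:Add2,r3:Mul1
c14: CDB Add2=1 | r0:12,r1:7,r2:1,r3:Mul1
c15: - | r0:12,r1:7,r2:1,r3:Mul1
c16: - | r0:12,r1:7,r2:1,r3:Mul1
c17: - | r0:12,r1:7,r2:1,r3:Mul1
c18: CDB Mul1=7 | r0:12,r1:7,r2:1,r3:7

STATUS = VALUE 12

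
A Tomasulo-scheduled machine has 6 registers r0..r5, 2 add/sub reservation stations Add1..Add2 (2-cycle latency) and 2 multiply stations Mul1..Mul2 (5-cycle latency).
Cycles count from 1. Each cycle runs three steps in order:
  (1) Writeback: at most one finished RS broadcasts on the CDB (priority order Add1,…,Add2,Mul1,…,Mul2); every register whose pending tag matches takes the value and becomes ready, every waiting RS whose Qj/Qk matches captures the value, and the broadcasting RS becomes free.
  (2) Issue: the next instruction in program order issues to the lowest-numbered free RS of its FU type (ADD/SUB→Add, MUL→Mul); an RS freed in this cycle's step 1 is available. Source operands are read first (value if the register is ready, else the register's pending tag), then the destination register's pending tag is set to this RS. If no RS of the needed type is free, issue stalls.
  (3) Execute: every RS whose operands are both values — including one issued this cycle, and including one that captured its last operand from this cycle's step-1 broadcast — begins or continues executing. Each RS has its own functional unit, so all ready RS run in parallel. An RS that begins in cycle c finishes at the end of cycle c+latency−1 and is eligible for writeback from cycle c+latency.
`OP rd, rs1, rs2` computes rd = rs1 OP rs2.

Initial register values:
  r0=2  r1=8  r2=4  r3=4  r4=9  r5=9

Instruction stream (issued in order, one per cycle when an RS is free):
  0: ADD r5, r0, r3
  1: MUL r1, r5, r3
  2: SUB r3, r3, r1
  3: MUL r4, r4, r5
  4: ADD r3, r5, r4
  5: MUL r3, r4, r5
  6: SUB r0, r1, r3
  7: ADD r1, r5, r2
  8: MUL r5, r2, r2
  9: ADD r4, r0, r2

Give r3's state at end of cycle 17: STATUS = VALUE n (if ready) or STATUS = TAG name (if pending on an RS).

STATUS = VALUE 324

  c1: issue ADD r5<-Add1  regs: r0:2,r1:8,r2:4,r3:4,r4:9,r5:Add1
  c2: issue MUL r1<-Mul1  regs: r0:2,r1:Mul1,r2:4,r3:4,r4:9,r5:Add1
  c3: CDB Add1=6; issue SUB r3<-Add1  regs: r0:2,r1:Mul1,r2:4,r3:Add1,r4:9,r5:6
  c4: issue MUL r4<-Mul2  regs: r0:2,r1:Mul1,r2:4,r3:Add1,r4:Mul2,r5:6
  c5: issue ADD r3<-Add2  regs: r0:2,r1:Mul1,r2:4,r3:Add2,r4:Mul2,r5:6
  c6: stall  regs: r0:2,r1:Mul1,r2:4,r3:Add2,r4:Mul2,r5:6
  c7: stall  regs: r0:2,r1:Mul1,r2:4,r3:Add2,r4:Mul2,r5:6
  c8: CDB Mul1=24; issue MUL r3<-Mul1  regs: r0:2,r1:24,r2:4,r3:Mul1,r4:Mul2,r5:6
  c9: CDB Mul2=54; stall  regs: r0:2,r1:24,r2:4,r3:Mul1,r4:54,r5:6
  c10: CDB Add1=-20; issue SUB r0<-Add1  regs: r0:Add1,r1:24,r2:4,r3:Mul1,r4:54,r5:6
  c11: CDB Add2=60; issue ADD r1<-Add2  regs: r0:Add1,r1:Add2,r2:4,r3:Mul1,r4:54,r5:6
  c12: issue MUL r5<-Mul2  regs: r0:Add1,r1:Add2,r2:4,r3:Mul1,r4:54,r5:Mul2
  c13: CDB Add2=10; issue ADD r4<-Add2  regs: r0:Add1,r1:10,r2:4,r3:Mul1,r4:Add2,r5:Mul2
  c14: CDB Mul1=324  regs: r0:Add1,r1:10,r2:4,r3:324,r4:Add2,r5:Mul2
  c15: -  regs: r0:Add1,r1:10,r2:4,r3:324,r4:Add2,r5:Mul2
  c16: CDB Add1=-300  regs: r0:-300,r1:10,r2:4,r3:324,r4:Add2,r5:Mul2
  c17: CDB Mul2=16  regs: r0:-300,r1:10,r2:4,r3:324,r4:Add2,r5:16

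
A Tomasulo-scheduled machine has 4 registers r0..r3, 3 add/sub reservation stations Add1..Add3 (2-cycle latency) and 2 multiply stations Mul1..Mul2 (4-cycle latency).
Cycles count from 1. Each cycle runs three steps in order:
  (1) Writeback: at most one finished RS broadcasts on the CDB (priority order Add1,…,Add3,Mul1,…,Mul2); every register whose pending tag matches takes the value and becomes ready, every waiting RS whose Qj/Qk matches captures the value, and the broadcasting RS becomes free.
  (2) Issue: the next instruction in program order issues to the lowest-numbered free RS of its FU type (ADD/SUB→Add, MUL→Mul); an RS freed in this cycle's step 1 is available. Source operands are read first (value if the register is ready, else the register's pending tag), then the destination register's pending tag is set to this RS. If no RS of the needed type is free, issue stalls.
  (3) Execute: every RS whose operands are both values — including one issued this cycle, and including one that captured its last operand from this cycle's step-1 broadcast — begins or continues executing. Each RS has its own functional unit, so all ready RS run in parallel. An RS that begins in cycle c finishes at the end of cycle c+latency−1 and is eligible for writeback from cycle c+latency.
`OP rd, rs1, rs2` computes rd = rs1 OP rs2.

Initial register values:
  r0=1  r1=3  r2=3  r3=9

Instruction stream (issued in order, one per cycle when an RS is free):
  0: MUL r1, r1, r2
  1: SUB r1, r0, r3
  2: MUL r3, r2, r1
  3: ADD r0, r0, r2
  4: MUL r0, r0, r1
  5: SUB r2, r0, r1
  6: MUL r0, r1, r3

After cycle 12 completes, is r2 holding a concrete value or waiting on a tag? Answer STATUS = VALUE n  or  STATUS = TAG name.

STATUS = VALUE -24

cycle 1: issue MUL r1<-Mul1 // r0:1,r1:Mul1,r2:3,r3:9
cycle 2: issue SUB r1<-Add1 // r0:1,r1:Add1,r2:3,r3:9
cycle 3: issue MUL r3<-Mul2 // r0:1,r1:Add1,r2:3,r3:Mul2
cycle 4: CDB Add1=-8; issue ADD r0<-Add1 // r0:Add1,r1:-8,r2:3,r3:Mul2
cycle 5: CDB Mul1=9; issue MUL r0<-Mul1 // r0:Mul1,r1:-8,r2:3,r3:Mul2
cycle 6: CDB Add1=4; issue SUB r2<-Add1 // r0:Mul1,r1:-8,r2:Add1,r3:Mul2
cycle 7: stall // r0:Mul1,r1:-8,r2:Add1,r3:Mul2
cycle 8: CDB Mul2=-24; issue MUL r0<-Mul2 // r0:Mul2,r1:-8,r2:Add1,r3:-24
cycle 9: - // r0:Mul2,r1:-8,r2:Add1,r3:-24
cycle 10: CDB Mul1=-32 // r0:Mul2,r1:-8,r2:Add1,r3:-24
cycle 11: - // r0:Mul2,r1:-8,r2:Add1,r3:-24
cycle 12: CDB Add1=-24 // r0:Mul2,r1:-8,r2:-24,r3:-24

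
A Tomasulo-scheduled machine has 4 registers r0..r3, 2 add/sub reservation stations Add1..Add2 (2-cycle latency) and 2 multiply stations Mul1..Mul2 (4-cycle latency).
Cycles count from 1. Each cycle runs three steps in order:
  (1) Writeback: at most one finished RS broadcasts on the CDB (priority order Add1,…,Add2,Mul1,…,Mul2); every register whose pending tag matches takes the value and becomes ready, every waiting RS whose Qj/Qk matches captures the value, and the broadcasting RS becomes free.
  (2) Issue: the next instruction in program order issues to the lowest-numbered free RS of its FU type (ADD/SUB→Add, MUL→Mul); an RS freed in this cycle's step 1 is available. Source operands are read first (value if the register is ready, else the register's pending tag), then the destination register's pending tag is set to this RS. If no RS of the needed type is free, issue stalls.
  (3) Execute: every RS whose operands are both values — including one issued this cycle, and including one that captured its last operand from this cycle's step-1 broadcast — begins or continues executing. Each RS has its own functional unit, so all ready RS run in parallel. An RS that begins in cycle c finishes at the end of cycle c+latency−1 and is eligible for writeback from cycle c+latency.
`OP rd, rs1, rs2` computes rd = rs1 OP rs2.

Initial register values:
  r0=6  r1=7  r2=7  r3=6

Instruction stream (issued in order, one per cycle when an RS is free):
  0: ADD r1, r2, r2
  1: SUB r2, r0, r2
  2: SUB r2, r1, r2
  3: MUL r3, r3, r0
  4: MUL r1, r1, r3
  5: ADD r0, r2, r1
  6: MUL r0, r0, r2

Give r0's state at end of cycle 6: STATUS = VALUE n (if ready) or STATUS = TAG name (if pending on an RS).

STATUS = TAG Add1

cycle 1: issue ADD r1<-Add1 // r0:6,r1:Add1,r2:7,r3:6
cycle 2: issue SUB r2<-Add2 // r0:6,r1:Add1,r2:Add2,r3:6
cycle 3: CDB Add1=14; issue SUB r2<-Add1 // r0:6,r1:14,r2:Add1,r3:6
cycle 4: CDB Add2=-1; issue MUL r3<-Mul1 // r0:6,r1:14,r2:Add1,r3:Mul1
cycle 5: issue MUL r1<-Mul2 // r0:6,r1:Mul2,r2:Add1,r3:Mul1
cycle 6: CDB Add1=15; issue ADD r0<-Add1 // r0:Add1,r1:Mul2,r2:15,r3:Mul1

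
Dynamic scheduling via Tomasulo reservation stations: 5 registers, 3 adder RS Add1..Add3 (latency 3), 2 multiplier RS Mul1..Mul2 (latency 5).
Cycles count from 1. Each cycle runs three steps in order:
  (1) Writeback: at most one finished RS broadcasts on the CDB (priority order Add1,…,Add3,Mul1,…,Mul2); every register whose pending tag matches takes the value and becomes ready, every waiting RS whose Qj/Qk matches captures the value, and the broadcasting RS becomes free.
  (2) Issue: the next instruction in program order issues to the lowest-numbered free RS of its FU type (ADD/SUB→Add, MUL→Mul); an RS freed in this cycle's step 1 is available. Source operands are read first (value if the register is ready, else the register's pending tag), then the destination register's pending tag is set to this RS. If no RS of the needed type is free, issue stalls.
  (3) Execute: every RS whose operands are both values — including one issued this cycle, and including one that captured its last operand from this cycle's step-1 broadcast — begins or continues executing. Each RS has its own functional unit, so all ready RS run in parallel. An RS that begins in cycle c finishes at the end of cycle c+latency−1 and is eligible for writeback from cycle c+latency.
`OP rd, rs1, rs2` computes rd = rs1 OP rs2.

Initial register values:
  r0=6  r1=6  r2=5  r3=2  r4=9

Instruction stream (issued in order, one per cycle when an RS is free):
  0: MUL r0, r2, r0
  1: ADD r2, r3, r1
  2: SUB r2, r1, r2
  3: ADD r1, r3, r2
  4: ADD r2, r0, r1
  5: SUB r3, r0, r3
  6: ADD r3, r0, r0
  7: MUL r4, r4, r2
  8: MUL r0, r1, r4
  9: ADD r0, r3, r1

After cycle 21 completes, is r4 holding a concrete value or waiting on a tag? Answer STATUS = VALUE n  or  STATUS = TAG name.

STATUS = VALUE 270

cycle 1: issue MUL r0<-Mul1 // r0:Mul1,r1:6,r2:5,r3:2,r4:9
cycle 2: issue ADD r2<-Add1 // r0:Mul1,r1:6,r2:Add1,r3:2,r4:9
cycle 3: issue SUB r2<-Add2 // r0:Mul1,r1:6,r2:Add2,r3:2,r4:9
cycle 4: issue ADD r1<-Add3 // r0:Mul1,r1:Add3,r2:Add2,r3:2,r4:9
cycle 5: CDB Add1=8; issue ADD r2<-Add1 // r0:Mul1,r1:Add3,r2:Add1,r3:2,r4:9
cycle 6: CDB Mul1=30; stall // r0:30,r1:Add3,r2:Add1,r3:2,r4:9
cycle 7: stall // r0:30,r1:Add3,r2:Add1,r3:2,r4:9
cycle 8: CDB Add2=-2; issue SUB r3<-Add2 // r0:30,r1:Add3,r2:Add1,r3:Add2,r4:9
cycle 9: stall // r0:30,r1:Add3,r2:Add1,r3:Add2,r4:9
cycle 10: stall // r0:30,r1:Add3,r2:Add1,r3:Add2,r4:9
cycle 11: CDB Add2=28; issue ADD r3<-Add2 // r0:30,r1:Add3,r2:Add1,r3:Add2,r4:9
cycle 12: CDB Add3=0; issue MUL r4<-Mul1 // r0:30,r1:0,r2:Add1,r3:Add2,r4:Mul1
cycle 13: issue MUL r0<-Mul2 // r0:Mul2,r1:0,r2:Add1,r3:Add2,r4:Mul1
cycle 14: CDB Add2=60; issue ADD r0<-Add2 // r0:Add2,r1:0,r2:Add1,r3:60,r4:Mul1
cycle 15: CDB Add1=30 // r0:Add2,r1:0,r2:30,r3:60,r4:Mul1
cycle 16: - // r0:Add2,r1:0,r2:30,r3:60,r4:Mul1
cycle 17: CDB Add2=60 // r0:60,r1:0,r2:30,r3:60,r4:Mul1
cycle 18: - // r0:60,r1:0,r2:30,r3:60,r4:Mul1
cycle 19: - // r0:60,r1:0,r2:30,r3:60,r4:Mul1
cycle 20: CDB Mul1=270 // r0:60,r1:0,r2:30,r3:60,r4:270
cycle 21: - // r0:60,r1:0,r2:30,r3:60,r4:270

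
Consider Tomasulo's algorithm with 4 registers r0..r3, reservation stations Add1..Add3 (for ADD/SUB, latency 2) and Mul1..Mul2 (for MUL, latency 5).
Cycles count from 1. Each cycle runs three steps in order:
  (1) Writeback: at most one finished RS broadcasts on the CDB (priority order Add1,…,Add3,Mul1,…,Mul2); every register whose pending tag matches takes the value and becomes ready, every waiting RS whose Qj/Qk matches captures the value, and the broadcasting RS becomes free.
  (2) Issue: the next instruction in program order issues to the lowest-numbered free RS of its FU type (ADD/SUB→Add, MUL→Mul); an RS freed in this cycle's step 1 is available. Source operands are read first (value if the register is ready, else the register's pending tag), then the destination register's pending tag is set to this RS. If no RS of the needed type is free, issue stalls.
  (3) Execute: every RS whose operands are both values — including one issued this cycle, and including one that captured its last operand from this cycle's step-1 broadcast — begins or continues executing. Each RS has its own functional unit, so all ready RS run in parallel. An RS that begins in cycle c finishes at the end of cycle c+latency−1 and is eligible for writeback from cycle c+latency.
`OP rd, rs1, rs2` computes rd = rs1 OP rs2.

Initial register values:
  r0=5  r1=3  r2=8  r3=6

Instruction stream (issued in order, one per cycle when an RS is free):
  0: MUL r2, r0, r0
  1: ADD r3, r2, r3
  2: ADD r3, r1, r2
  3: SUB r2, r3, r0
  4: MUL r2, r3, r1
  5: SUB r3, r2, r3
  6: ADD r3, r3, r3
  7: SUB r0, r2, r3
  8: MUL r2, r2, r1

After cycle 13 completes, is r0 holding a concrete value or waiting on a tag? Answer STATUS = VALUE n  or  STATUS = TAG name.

STATUS = TAG Add3

cycle 1: issue MUL r2<-Mul1 // r0:5,r1:3,r2:Mul1,r3:6
cycle 2: issue ADD r3<-Add1 // r0:5,r1:3,r2:Mul1,r3:Add1
cycle 3: issue ADD r3<-Add2 // r0:5,r1:3,r2:Mul1,r3:Add2
cycle 4: issue SUB r2<-Add3 // r0:5,r1:3,r2:Add3,r3:Add2
cycle 5: issue MUL r2<-Mul2 // r0:5,r1:3,r2:Mul2,r3:Add2
cycle 6: CDB Mul1=25; stall // r0:5,r1:3,r2:Mul2,r3:Add2
cycle 7: stall // r0:5,r1:3,r2:Mul2,r3:Add2
cycle 8: CDB Add1=31; issue SUB r3<-Add1 // r0:5,r1:3,r2:Mul2,r3:Add1
cycle 9: CDB Add2=28; issue ADD r3<-Add2 // r0:5,r1:3,r2:Mul2,r3:Add2
cycle 10: stall // r0:5,r1:3,r2:Mul2,r3:Add2
cycle 11: CDB Add3=23; issue SUB r0<-Add3 // r0:Add3,r1:3,r2:Mul2,r3:Add2
cycle 12: issue MUL r2<-Mul1 // r0:Add3,r1:3,r2:Mul1,r3:Add2
cycle 13: - // r0:Add3,r1:3,r2:Mul1,r3:Add2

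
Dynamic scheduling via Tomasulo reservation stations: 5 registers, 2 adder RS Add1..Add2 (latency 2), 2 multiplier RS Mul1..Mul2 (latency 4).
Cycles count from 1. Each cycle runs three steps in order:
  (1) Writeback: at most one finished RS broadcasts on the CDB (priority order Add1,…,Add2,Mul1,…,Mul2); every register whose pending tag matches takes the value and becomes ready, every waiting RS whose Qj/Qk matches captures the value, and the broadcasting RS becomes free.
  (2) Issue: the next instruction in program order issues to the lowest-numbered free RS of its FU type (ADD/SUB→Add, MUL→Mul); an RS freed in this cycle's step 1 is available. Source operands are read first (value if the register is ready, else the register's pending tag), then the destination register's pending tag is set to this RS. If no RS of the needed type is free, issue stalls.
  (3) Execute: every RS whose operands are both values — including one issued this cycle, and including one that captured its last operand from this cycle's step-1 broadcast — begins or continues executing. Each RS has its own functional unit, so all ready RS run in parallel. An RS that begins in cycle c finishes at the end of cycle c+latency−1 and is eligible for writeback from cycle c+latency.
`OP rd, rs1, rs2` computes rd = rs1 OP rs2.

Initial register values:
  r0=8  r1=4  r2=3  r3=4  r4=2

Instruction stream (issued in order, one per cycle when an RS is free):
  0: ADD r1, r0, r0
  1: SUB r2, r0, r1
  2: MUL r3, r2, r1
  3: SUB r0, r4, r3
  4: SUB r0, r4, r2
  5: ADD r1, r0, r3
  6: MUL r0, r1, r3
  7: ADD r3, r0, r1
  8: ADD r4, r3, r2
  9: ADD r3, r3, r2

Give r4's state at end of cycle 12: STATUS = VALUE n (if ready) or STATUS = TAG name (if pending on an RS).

STATUS = TAG Add2

  c1: issue ADD r1<-Add1  regs: r0:8,r1:Add1,r2:3,r3:4,r4:2
  c2: issue SUB r2<-Add2  regs: r0:8,r1:Add1,r2:Add2,r3:4,r4:2
  c3: CDB Add1=16; issue MUL r3<-Mul1  regs: r0:8,r1:16,r2:Add2,r3:Mul1,r4:2
  c4: issue SUB r0<-Add1  regs: r0:Add1,r1:16,r2:Add2,r3:Mul1,r4:2
  c5: CDB Add2=-8; issue SUB r0<-Add2  regs: r0:Add2,r1:16,r2:-8,r3:Mul1,r4:2
  c6: stall  regs: r0:Add2,r1:16,r2:-8,r3:Mul1,r4:2
  c7: CDB Add2=10; issue ADD r1<-Add2  regs: r0:10,r1:Add2,r2:-8,r3:Mul1,r4:2
  c8: issue MUL r0<-Mul2  regs: r0:Mul2,r1:Add2,r2:-8,r3:Mul1,r4:2
  c9: CDB Mul1=-128; stall  regs: r0:Mul2,r1:Add2,r2:-8,r3:-128,r4:2
  c10: stall  regs: r0:Mul2,r1:Add2,r2:-8,r3:-128,r4:2
  c11: CDB Add1=130; issue ADD r3<-Add1  regs: r0:Mul2,r1:Add2,r2:-8,r3:Add1,r4:2
  c12: CDB Add2=-118; issue ADD r4<-Add2  regs: r0:Mul2,r1:-118,r2:-8,r3:Add1,r4:Add2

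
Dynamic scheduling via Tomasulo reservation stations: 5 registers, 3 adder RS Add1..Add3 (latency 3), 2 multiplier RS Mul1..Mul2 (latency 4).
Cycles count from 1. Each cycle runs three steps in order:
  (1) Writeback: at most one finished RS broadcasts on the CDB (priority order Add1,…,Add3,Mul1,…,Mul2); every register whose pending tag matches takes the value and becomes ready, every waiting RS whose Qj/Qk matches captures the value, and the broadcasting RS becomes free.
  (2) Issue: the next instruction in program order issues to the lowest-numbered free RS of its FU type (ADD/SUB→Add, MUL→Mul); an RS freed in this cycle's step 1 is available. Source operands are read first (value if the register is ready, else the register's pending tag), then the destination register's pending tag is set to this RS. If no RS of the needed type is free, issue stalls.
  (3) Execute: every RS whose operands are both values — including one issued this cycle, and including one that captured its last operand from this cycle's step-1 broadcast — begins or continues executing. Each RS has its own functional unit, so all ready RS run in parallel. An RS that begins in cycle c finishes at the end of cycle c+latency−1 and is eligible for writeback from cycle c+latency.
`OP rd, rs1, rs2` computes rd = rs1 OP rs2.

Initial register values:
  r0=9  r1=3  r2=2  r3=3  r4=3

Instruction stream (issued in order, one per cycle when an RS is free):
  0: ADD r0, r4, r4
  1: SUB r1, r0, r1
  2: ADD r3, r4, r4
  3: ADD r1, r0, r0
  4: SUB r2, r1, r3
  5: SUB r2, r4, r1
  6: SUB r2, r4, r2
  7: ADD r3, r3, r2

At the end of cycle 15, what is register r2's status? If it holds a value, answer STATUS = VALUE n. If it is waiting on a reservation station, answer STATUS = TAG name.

  c1: issue ADD r0<-Add1  regs: r0:Add1,r1:3,r2:2,r3:3,r4:3
  c2: issue SUB r1<-Add2  regs: r0:Add1,r1:Add2,r2:2,r3:3,r4:3
  c3: issue ADD r3<-Add3  regs: r0:Add1,r1:Add2,r2:2,r3:Add3,r4:3
  c4: CDB Add1=6; issue ADD r1<-Add1  regs: r0:6,r1:Add1,r2:2,r3:Add3,r4:3
  c5: stall  regs: r0:6,r1:Add1,r2:2,r3:Add3,r4:3
  c6: CDB Add3=6; issue SUB r2<-Add3  regs: r0:6,r1:Add1,r2:Add3,r3:6,r4:3
  c7: CDB Add1=12; issue SUB r2<-Add1  regs: r0:6,r1:12,r2:Add1,r3:6,r4:3
  c8: CDB Add2=3; issue SUB r2<-Add2  regs: r0:6,r1:12,r2:Add2,r3:6,r4:3
  c9: stall  regs: r0:6,r1:12,r2:Add2,r3:6,r4:3
  c10: CDB Add1=-9; issue ADD r3<-Add1  regs: r0:6,r1:12,r2:Add2,r3:Add1,r4:3
  c11: CDB Add3=6  regs: r0:6,r1:12,r2:Add2,r3:Add1,r4:3
  c12: -  regs: r0:6,r1:12,r2:Add2,r3:Add1,r4:3
  c13: CDB Add2=12  regs: r0:6,r1:12,r2:12,r3:Add1,r4:3
  c14: -  regs: r0:6,r1:12,r2:12,r3:Add1,r4:3
  c15: -  regs: r0:6,r1:12,r2:12,r3:Add1,r4:3

STATUS = VALUE 12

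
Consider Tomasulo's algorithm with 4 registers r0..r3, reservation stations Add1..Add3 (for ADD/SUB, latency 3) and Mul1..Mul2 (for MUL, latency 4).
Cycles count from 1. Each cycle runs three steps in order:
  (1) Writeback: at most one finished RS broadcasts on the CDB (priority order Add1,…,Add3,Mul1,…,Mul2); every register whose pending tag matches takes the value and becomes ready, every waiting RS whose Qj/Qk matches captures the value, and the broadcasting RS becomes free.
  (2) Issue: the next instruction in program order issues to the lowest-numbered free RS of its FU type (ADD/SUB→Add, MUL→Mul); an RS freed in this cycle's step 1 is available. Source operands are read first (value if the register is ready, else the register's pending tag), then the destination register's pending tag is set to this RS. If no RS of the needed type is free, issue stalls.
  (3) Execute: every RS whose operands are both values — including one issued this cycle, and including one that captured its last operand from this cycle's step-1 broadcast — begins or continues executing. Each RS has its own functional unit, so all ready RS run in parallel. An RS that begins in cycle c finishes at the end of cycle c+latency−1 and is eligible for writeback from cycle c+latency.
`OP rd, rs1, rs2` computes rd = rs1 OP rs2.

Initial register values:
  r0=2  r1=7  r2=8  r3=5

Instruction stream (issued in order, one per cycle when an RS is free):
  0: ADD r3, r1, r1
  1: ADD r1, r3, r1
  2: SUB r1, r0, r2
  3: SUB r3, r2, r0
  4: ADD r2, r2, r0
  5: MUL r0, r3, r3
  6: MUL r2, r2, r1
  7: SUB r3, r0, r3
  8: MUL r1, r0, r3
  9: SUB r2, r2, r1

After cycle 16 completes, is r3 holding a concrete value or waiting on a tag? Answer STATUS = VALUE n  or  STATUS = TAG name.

STATUS = VALUE 30

c1: issue ADD r3<-Add1 | r0:2,r1:7,r2:8,r3:Add1
c2: issue ADD r1<-Add2 | r0:2,r1:Add2,r2:8,r3:Add1
c3: issue SUB r1<-Add3 | r0:2,r1:Add3,r2:8,r3:Add1
c4: CDB Add1=14; issue SUB r3<-Add1 | r0:2,r1:Add3,r2:8,r3:Add1
c5: stall | r0:2,r1:Add3,r2:8,r3:Add1
c6: CDB Add3=-6; issue ADD r2<-Add3 | r0:2,r1:-6,r2:Add3,r3:Add1
c7: CDB Add1=6; issue MUL r0<-Mul1 | r0:Mul1,r1:-6,r2:Add3,r3:6
c8: CDB Add2=21; issue MUL r2<-Mul2 | r0:Mul1,r1:-6,r2:Mul2,r3:6
c9: CDB Add3=10; issue SUB r3<-Add1 | r0:Mul1,r1:-6,r2:Mul2,r3:Add1
c10: stall | r0:Mul1,r1:-6,r2:Mul2,r3:Add1
c11: CDB Mul1=36; issue MUL r1<-Mul1 | r0:36,r1:Mul1,r2:Mul2,r3:Add1
c12: issue SUB r2<-Add2 | r0:36,r1:Mul1,r2:Add2,r3:Add1
c13: CDB Mul2=-60 | r0:36,r1:Mul1,r2:Add2,r3:Add1
c14: CDB Add1=30 | r0:36,r1:Mul1,r2:Add2,r3:30
c15: - | r0:36,r1:Mul1,r2:Add2,r3:30
c16: - | r0:36,r1:Mul1,r2:Add2,r3:30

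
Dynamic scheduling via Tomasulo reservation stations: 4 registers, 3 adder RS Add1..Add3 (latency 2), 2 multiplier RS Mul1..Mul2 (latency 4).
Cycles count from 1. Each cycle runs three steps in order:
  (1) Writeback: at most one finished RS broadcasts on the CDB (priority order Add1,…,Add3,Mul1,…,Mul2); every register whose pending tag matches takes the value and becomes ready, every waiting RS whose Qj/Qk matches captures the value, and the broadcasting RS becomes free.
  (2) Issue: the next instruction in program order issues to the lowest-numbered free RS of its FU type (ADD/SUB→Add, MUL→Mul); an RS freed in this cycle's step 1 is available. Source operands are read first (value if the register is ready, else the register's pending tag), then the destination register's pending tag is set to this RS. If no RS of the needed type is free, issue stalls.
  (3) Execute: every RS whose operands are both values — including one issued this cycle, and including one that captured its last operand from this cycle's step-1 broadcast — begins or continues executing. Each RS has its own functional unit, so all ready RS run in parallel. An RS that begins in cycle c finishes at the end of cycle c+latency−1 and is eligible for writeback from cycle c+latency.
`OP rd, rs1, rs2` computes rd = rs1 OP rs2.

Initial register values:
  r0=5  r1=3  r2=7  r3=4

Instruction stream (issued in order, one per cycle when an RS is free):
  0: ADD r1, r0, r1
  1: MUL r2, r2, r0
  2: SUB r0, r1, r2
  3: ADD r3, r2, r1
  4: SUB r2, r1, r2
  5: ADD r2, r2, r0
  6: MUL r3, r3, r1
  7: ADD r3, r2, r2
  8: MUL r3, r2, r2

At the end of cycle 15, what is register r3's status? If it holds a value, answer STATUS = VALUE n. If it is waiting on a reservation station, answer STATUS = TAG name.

c1: issue ADD r1<-Add1 | r0:5,r1:Add1,r2:7,r3:4
c2: issue MUL r2<-Mul1 | r0:5,r1:Add1,r2:Mul1,r3:4
c3: CDB Add1=8; issue SUB r0<-Add1 | r0:Add1,r1:8,r2:Mul1,r3:4
c4: issue ADD r3<-Add2 | r0:Add1,r1:8,r2:Mul1,r3:Add2
c5: issue SUB r2<-Add3 | r0:Add1,r1:8,r2:Add3,r3:Add2
c6: CDB Mul1=35; stall | r0:Add1,r1:8,r2:Add3,r3:Add2
c7: stall | r0:Add1,r1:8,r2:Add3,r3:Add2
c8: CDB Add1=-27; issue ADD r2<-Add1 | r0:-27,r1:8,r2:Add1,r3:Add2
c9: CDB Add2=43; issue MUL r3<-Mul1 | r0:-27,r1:8,r2:Add1,r3:Mul1
c10: CDB Add3=-27; issue ADD r3<-Add2 | r0:-27,r1:8,r2:Add1,r3:Add2
c11: issue MUL r3<-Mul2 | r0:-27,r1:8,r2:Add1,r3:Mul2
c12: CDB Add1=-54 | r0:-27,r1:8,r2:-54,r3:Mul2
c13: CDB Mul1=344 | r0:-27,r1:8,r2:-54,r3:Mul2
c14: CDB Add2=-108 | r0:-27,r1:8,r2:-54,r3:Mul2
c15: - | r0:-27,r1:8,r2:-54,r3:Mul2

STATUS = TAG Mul2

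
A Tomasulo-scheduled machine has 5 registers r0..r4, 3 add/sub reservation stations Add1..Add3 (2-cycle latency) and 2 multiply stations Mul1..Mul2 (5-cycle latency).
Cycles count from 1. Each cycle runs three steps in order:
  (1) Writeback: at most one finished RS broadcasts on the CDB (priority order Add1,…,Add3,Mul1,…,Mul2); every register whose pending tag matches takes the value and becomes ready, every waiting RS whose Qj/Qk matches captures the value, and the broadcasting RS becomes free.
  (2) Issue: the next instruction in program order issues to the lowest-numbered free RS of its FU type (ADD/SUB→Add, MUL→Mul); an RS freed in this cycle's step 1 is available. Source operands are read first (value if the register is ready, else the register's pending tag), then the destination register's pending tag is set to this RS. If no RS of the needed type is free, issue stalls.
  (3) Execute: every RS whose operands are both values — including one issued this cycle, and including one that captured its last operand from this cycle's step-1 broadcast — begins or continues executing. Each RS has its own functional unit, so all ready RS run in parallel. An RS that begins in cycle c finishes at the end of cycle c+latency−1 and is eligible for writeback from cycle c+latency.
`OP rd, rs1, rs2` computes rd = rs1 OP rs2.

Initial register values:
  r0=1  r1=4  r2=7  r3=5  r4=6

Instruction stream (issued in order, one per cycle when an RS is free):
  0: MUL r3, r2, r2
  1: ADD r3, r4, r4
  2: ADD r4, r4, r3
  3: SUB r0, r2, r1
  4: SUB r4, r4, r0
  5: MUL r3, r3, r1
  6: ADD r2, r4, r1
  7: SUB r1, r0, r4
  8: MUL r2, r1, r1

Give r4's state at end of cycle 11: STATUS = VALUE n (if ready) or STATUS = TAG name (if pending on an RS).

  c1: issue MUL r3<-Mul1  regs: r0:1,r1:4,r2:7,r3:Mul1,r4:6
  c2: issue ADD r3<-Add1  regs: r0:1,r1:4,r2:7,r3:Add1,r4:6
  c3: issue ADD r4<-Add2  regs: r0:1,r1:4,r2:7,r3:Add1,r4:Add2
  c4: CDB Add1=12; issue SUB r0<-Add1  regs: r0:Add1,r1:4,r2:7,r3:12,r4:Add2
  c5: issue SUB r4<-Add3  regs: r0:Add1,r1:4,r2:7,r3:12,r4:Add3
  c6: CDB Add1=3; issue MUL r3<-Mul2  regs: r0:3,r1:4,r2:7,r3:Mul2,r4:Add3
  c7: CDB Add2=18; issue ADD r2<-Add1  regs: r0:3,r1:4,r2:Add1,r3:Mul2,r4:Add3
  c8: CDB Mul1=49; issue SUB r1<-Add2  regs: r0:3,r1:Add2,r2:Add1,r3:Mul2,r4:Add3
  c9: CDB Add3=15; issue MUL r2<-Mul1  regs: r0:3,r1:Add2,r2:Mul1,r3:Mul2,r4:15
  c10: -  regs: r0:3,r1:Add2,r2:Mul1,r3:Mul2,r4:15
  c11: CDB Add1=19  regs: r0:3,r1:Add2,r2:Mul1,r3:Mul2,r4:15

STATUS = VALUE 15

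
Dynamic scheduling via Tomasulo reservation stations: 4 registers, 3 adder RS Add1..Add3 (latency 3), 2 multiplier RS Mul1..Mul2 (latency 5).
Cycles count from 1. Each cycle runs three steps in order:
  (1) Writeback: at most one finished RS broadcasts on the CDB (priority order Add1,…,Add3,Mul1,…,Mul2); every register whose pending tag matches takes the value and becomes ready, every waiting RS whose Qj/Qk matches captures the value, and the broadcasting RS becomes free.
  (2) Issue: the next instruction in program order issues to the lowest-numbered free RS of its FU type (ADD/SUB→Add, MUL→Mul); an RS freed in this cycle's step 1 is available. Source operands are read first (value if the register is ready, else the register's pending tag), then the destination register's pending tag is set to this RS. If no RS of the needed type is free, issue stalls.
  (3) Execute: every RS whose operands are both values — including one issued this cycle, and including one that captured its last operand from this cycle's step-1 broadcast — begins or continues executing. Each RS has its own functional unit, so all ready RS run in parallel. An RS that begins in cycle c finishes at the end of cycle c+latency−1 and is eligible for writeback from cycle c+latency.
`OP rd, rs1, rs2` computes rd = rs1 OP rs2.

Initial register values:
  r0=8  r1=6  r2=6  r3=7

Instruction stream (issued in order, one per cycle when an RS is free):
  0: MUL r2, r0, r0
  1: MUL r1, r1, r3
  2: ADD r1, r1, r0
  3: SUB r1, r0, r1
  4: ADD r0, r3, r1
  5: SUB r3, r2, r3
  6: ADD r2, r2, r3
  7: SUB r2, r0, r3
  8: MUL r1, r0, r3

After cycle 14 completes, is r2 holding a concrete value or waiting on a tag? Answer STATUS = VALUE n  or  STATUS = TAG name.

STATUS = TAG Add2

c1: issue MUL r2<-Mul1 | r0:8,r1:6,r2:Mul1,r3:7
c2: issue MUL r1<-Mul2 | r0:8,r1:Mul2,r2:Mul1,r3:7
c3: issue ADD r1<-Add1 | r0:8,r1:Add1,r2:Mul1,r3:7
c4: issue SUB r1<-Add2 | r0:8,r1:Add2,r2:Mul1,r3:7
c5: issue ADD r0<-Add3 | r0:Add3,r1:Add2,r2:Mul1,r3:7
c6: CDB Mul1=64; stall | r0:Add3,r1:Add2,r2:64,r3:7
c7: CDB Mul2=42; stall | r0:Add3,r1:Add2,r2:64,r3:7
c8: stall | r0:Add3,r1:Add2,r2:64,r3:7
c9: stall | r0:Add3,r1:Add2,r2:64,r3:7
c10: CDB Add1=50; issue SUB r3<-Add1 | r0:Add3,r1:Add2,r2:64,r3:Add1
c11: stall | r0:Add3,r1:Add2,r2:64,r3:Add1
c12: stall | r0:Add3,r1:Add2,r2:64,r3:Add1
c13: CDB Add1=57; issue ADD r2<-Add1 | r0:Add3,r1:Add2,r2:Add1,r3:57
c14: CDB Add2=-42; issue SUB r2<-Add2 | r0:Add3,r1:-42,r2:Add2,r3:57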